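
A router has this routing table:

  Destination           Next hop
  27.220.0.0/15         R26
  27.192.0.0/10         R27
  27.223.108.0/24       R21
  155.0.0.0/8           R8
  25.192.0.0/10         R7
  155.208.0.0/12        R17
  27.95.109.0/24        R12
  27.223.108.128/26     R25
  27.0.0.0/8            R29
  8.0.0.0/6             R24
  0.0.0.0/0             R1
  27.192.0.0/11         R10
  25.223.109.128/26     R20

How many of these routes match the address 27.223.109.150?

Prefixes containing 27.223.109.150:
  0.0.0.0/0 (default, matches everything)
  27.0.0.0/8 (27.0.0.0 - 27.255.255.255)
  27.192.0.0/10 (27.192.0.0 - 27.255.255.255)
  27.192.0.0/11 (27.192.0.0 - 27.223.255.255)
Total matching entries: 4.

4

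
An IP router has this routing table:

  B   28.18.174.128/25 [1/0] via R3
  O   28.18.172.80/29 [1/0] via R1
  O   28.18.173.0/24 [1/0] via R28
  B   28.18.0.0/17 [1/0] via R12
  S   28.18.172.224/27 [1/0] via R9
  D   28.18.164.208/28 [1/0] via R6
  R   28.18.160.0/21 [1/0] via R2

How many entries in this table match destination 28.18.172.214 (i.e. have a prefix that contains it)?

No listed prefix contains 28.18.172.214.
Total matching entries: 0.

0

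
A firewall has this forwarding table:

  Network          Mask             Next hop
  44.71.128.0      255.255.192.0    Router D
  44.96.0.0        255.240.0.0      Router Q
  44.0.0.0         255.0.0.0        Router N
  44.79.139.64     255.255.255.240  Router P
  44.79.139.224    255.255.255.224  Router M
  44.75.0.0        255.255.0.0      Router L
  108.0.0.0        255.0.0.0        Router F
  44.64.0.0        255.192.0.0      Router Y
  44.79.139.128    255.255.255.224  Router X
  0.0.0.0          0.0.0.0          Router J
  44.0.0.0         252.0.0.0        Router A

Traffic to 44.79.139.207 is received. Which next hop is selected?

Router Y

Routes whose prefix contains 44.79.139.207:
  0.0.0.0/0 (default, matches everything) -> Router J
  44.0.0.0/6 (44.0.0.0 - 47.255.255.255) -> Router A
  44.0.0.0/8 (44.0.0.0 - 44.255.255.255) -> Router N
  44.64.0.0/10 (44.64.0.0 - 44.127.255.255) -> Router Y
More-specific entries that do NOT match:
  44.79.139.64/28 (44.79.139.64 - 44.79.139.79) does not contain 44.79.139.207
  44.79.139.224/27 (44.79.139.224 - 44.79.139.255) does not contain 44.79.139.207
  44.79.139.128/27 (44.79.139.128 - 44.79.139.159) does not contain 44.79.139.207
  44.71.128.0/18 (44.71.128.0 - 44.71.191.255) does not contain 44.79.139.207
  44.75.0.0/16 (44.75.0.0 - 44.75.255.255) does not contain 44.79.139.207
  44.96.0.0/12 (44.96.0.0 - 44.111.255.255) does not contain 44.79.139.207
Longest matching prefix is /10 -> next hop Router Y.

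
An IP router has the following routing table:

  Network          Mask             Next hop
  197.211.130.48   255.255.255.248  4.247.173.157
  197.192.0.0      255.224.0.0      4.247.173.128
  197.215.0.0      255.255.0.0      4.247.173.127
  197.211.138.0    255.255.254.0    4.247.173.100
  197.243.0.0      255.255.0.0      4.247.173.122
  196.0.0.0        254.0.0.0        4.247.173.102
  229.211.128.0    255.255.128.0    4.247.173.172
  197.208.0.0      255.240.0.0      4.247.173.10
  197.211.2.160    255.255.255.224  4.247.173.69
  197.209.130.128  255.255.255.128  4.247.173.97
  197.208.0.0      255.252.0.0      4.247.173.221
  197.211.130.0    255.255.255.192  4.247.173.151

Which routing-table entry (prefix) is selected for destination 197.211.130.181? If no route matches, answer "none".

Entries matching 197.211.130.181:
  196.0.0.0/7 (196.0.0.0 - 197.255.255.255)
  197.192.0.0/11 (197.192.0.0 - 197.223.255.255)
  197.208.0.0/12 (197.208.0.0 - 197.223.255.255)
  197.208.0.0/14 (197.208.0.0 - 197.211.255.255)
Most specific is 197.208.0.0/14.

197.208.0.0/14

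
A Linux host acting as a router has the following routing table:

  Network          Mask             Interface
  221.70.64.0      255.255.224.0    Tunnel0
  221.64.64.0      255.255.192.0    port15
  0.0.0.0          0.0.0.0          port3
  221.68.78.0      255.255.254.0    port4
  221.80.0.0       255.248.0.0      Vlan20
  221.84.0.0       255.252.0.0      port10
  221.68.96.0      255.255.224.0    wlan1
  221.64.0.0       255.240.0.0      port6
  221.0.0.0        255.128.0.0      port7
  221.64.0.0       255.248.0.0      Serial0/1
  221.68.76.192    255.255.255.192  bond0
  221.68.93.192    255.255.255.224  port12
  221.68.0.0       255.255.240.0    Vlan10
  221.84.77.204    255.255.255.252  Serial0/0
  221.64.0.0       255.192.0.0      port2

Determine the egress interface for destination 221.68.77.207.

Routes whose prefix contains 221.68.77.207:
  0.0.0.0/0 (default, matches everything) -> port3
  221.0.0.0/9 (221.0.0.0 - 221.127.255.255) -> port7
  221.64.0.0/10 (221.64.0.0 - 221.127.255.255) -> port2
  221.64.0.0/12 (221.64.0.0 - 221.79.255.255) -> port6
  221.64.0.0/13 (221.64.0.0 - 221.71.255.255) -> Serial0/1
More-specific entries that do NOT match:
  221.84.77.204/30 (221.84.77.204 - 221.84.77.207) does not contain 221.68.77.207
  221.68.93.192/27 (221.68.93.192 - 221.68.93.223) does not contain 221.68.77.207
  221.68.76.192/26 (221.68.76.192 - 221.68.76.255) does not contain 221.68.77.207
  221.68.78.0/23 (221.68.78.0 - 221.68.79.255) does not contain 221.68.77.207
  221.68.0.0/20 (221.68.0.0 - 221.68.15.255) does not contain 221.68.77.207
  221.70.64.0/19 (221.70.64.0 - 221.70.95.255) does not contain 221.68.77.207
  221.68.96.0/19 (221.68.96.0 - 221.68.127.255) does not contain 221.68.77.207
  221.64.64.0/18 (221.64.64.0 - 221.64.127.255) does not contain 221.68.77.207
  221.84.0.0/14 (221.84.0.0 - 221.87.255.255) does not contain 221.68.77.207
Longest matching prefix is /13 -> interface Serial0/1.

Serial0/1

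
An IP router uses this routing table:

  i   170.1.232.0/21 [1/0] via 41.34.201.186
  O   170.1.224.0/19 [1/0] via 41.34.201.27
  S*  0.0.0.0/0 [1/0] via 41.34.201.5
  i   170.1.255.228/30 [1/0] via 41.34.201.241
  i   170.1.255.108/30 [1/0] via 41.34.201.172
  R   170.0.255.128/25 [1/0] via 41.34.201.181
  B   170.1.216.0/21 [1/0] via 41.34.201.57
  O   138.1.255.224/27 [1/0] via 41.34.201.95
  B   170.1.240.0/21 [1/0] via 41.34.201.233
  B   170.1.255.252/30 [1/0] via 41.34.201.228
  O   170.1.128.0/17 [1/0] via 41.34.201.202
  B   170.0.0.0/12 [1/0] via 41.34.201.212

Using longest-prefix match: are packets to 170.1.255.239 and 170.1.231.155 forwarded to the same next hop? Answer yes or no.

yes

170.1.255.239: longest match 170.1.224.0/19 -> 41.34.201.27
170.1.231.155: longest match 170.1.224.0/19 -> 41.34.201.27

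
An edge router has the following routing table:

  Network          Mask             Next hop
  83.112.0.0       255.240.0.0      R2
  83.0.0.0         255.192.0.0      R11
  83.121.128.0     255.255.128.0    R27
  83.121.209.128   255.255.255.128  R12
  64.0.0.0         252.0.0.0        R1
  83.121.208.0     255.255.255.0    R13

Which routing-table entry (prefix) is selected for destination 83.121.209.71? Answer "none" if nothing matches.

Entries matching 83.121.209.71:
  83.112.0.0/12 (83.112.0.0 - 83.127.255.255)
  83.121.128.0/17 (83.121.128.0 - 83.121.255.255)
Most specific is 83.121.128.0/17.

83.121.128.0/17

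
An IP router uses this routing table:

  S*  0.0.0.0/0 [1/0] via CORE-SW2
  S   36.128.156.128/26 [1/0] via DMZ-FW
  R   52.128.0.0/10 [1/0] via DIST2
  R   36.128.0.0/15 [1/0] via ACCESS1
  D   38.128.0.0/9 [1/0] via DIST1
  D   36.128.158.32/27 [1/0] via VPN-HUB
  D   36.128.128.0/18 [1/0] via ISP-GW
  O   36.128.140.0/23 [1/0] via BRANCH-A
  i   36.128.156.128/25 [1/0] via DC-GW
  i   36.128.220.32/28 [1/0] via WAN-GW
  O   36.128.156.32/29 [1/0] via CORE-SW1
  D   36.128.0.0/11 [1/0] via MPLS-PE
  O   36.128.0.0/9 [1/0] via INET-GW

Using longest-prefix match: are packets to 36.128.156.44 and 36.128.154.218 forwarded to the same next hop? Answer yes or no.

yes

36.128.156.44: longest match 36.128.128.0/18 -> ISP-GW
36.128.154.218: longest match 36.128.128.0/18 -> ISP-GW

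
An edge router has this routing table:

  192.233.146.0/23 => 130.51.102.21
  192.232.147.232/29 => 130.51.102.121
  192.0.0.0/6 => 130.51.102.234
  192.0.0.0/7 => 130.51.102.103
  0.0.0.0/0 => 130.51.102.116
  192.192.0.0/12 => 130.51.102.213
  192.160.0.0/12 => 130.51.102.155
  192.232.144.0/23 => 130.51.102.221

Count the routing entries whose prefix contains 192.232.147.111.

3

Prefixes containing 192.232.147.111:
  0.0.0.0/0 (default, matches everything)
  192.0.0.0/6 (192.0.0.0 - 195.255.255.255)
  192.0.0.0/7 (192.0.0.0 - 193.255.255.255)
Total matching entries: 3.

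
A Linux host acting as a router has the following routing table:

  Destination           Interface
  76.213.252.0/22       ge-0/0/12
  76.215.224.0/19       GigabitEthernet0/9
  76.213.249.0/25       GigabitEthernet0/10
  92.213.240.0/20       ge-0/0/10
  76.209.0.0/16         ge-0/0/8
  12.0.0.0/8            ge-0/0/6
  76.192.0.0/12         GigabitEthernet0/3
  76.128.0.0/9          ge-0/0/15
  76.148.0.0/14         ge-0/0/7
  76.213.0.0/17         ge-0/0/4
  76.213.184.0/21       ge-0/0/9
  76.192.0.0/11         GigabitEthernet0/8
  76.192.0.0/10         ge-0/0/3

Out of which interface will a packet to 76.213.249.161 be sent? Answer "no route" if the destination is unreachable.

GigabitEthernet0/8

Routes whose prefix contains 76.213.249.161:
  76.128.0.0/9 (76.128.0.0 - 76.255.255.255) -> ge-0/0/15
  76.192.0.0/10 (76.192.0.0 - 76.255.255.255) -> ge-0/0/3
  76.192.0.0/11 (76.192.0.0 - 76.223.255.255) -> GigabitEthernet0/8
More-specific entries that do NOT match:
  76.213.249.0/25 (76.213.249.0 - 76.213.249.127) does not contain 76.213.249.161
  76.213.252.0/22 (76.213.252.0 - 76.213.255.255) does not contain 76.213.249.161
  76.213.184.0/21 (76.213.184.0 - 76.213.191.255) does not contain 76.213.249.161
  92.213.240.0/20 (92.213.240.0 - 92.213.255.255) does not contain 76.213.249.161
  76.215.224.0/19 (76.215.224.0 - 76.215.255.255) does not contain 76.213.249.161
  76.213.0.0/17 (76.213.0.0 - 76.213.127.255) does not contain 76.213.249.161
  76.209.0.0/16 (76.209.0.0 - 76.209.255.255) does not contain 76.213.249.161
  76.148.0.0/14 (76.148.0.0 - 76.151.255.255) does not contain 76.213.249.161
  76.192.0.0/12 (76.192.0.0 - 76.207.255.255) does not contain 76.213.249.161
Longest matching prefix is /11 -> interface GigabitEthernet0/8.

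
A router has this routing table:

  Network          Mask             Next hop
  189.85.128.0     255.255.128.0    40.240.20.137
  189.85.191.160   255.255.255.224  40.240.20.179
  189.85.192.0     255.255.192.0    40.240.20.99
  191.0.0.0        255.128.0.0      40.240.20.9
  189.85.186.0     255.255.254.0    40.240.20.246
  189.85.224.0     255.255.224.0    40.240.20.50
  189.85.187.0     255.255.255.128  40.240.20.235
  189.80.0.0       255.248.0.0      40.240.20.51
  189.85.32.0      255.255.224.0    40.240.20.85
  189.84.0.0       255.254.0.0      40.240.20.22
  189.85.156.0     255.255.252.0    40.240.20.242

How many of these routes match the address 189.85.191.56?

Prefixes containing 189.85.191.56:
  189.80.0.0/13 (189.80.0.0 - 189.87.255.255)
  189.84.0.0/15 (189.84.0.0 - 189.85.255.255)
  189.85.128.0/17 (189.85.128.0 - 189.85.255.255)
Total matching entries: 3.

3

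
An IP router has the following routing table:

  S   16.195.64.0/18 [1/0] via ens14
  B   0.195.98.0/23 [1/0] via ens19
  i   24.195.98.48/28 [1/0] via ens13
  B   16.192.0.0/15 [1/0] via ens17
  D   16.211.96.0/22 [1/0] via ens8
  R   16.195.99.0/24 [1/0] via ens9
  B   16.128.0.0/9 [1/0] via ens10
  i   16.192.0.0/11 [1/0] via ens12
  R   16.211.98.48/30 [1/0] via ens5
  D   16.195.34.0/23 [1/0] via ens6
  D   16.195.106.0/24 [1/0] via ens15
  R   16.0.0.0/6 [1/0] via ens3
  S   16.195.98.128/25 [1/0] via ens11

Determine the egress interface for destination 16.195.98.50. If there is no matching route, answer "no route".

ens14

Routes whose prefix contains 16.195.98.50:
  16.0.0.0/6 (16.0.0.0 - 19.255.255.255) -> ens3
  16.128.0.0/9 (16.128.0.0 - 16.255.255.255) -> ens10
  16.192.0.0/11 (16.192.0.0 - 16.223.255.255) -> ens12
  16.195.64.0/18 (16.195.64.0 - 16.195.127.255) -> ens14
More-specific entries that do NOT match:
  16.211.98.48/30 (16.211.98.48 - 16.211.98.51) does not contain 16.195.98.50
  24.195.98.48/28 (24.195.98.48 - 24.195.98.63) does not contain 16.195.98.50
  16.195.98.128/25 (16.195.98.128 - 16.195.98.255) does not contain 16.195.98.50
  16.195.99.0/24 (16.195.99.0 - 16.195.99.255) does not contain 16.195.98.50
  16.195.106.0/24 (16.195.106.0 - 16.195.106.255) does not contain 16.195.98.50
  0.195.98.0/23 (0.195.98.0 - 0.195.99.255) does not contain 16.195.98.50
  16.195.34.0/23 (16.195.34.0 - 16.195.35.255) does not contain 16.195.98.50
  16.211.96.0/22 (16.211.96.0 - 16.211.99.255) does not contain 16.195.98.50
Longest matching prefix is /18 -> interface ens14.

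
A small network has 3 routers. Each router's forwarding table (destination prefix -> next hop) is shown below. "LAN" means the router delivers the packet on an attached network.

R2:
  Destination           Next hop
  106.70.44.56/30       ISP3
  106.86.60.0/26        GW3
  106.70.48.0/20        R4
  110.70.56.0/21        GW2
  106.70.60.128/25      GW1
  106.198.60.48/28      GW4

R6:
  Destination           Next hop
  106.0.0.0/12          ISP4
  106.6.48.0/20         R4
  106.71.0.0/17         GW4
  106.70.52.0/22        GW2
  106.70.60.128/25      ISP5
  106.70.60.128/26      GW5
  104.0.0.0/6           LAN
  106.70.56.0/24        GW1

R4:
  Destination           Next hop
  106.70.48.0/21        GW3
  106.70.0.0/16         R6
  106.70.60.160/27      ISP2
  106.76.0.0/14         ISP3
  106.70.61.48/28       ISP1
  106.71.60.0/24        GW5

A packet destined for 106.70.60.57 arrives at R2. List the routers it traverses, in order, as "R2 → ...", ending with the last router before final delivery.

R2 → R4 → R6

At R2: longest match for 106.70.60.57 is 106.70.48.0/20 -> R4
At R4: longest match for 106.70.60.57 is 106.70.0.0/16 -> R6
At R6: longest match for 106.70.60.57 is 104.0.0.0/6 -> LAN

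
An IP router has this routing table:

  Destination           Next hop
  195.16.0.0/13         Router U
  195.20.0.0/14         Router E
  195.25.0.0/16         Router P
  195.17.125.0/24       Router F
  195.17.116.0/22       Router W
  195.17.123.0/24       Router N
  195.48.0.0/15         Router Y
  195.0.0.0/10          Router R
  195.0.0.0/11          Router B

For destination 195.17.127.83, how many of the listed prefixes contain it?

3

Prefixes containing 195.17.127.83:
  195.0.0.0/10 (195.0.0.0 - 195.63.255.255)
  195.0.0.0/11 (195.0.0.0 - 195.31.255.255)
  195.16.0.0/13 (195.16.0.0 - 195.23.255.255)
Total matching entries: 3.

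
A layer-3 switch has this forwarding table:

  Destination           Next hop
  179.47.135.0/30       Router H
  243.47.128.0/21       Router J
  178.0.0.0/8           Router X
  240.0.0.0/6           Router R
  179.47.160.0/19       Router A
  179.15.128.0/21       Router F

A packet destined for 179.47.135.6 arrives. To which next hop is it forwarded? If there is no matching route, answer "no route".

No entry's prefix contains 179.47.135.6; there is no default route.

no route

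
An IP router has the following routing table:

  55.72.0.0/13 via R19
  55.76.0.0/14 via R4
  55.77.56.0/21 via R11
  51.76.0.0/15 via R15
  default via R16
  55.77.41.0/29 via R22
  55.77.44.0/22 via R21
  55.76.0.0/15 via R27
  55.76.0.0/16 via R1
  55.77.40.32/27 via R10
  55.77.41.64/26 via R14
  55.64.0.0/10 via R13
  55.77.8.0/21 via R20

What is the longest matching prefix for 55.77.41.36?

Entries matching 55.77.41.36:
  0.0.0.0/0 (default, matches everything)
  55.64.0.0/10 (55.64.0.0 - 55.127.255.255)
  55.72.0.0/13 (55.72.0.0 - 55.79.255.255)
  55.76.0.0/14 (55.76.0.0 - 55.79.255.255)
  55.76.0.0/15 (55.76.0.0 - 55.77.255.255)
Most specific is 55.76.0.0/15.

55.76.0.0/15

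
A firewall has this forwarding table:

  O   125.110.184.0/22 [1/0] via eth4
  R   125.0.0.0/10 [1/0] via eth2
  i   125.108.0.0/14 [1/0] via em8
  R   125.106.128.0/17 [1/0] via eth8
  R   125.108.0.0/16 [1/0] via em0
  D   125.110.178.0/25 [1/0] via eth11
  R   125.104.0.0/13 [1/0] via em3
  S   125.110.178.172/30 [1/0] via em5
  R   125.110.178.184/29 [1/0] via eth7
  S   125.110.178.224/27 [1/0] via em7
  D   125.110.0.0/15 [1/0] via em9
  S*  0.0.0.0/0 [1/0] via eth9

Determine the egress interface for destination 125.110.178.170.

Routes whose prefix contains 125.110.178.170:
  0.0.0.0/0 (default, matches everything) -> eth9
  125.104.0.0/13 (125.104.0.0 - 125.111.255.255) -> em3
  125.108.0.0/14 (125.108.0.0 - 125.111.255.255) -> em8
  125.110.0.0/15 (125.110.0.0 - 125.111.255.255) -> em9
More-specific entries that do NOT match:
  125.110.178.172/30 (125.110.178.172 - 125.110.178.175) does not contain 125.110.178.170
  125.110.178.184/29 (125.110.178.184 - 125.110.178.191) does not contain 125.110.178.170
  125.110.178.224/27 (125.110.178.224 - 125.110.178.255) does not contain 125.110.178.170
  125.110.178.0/25 (125.110.178.0 - 125.110.178.127) does not contain 125.110.178.170
  125.110.184.0/22 (125.110.184.0 - 125.110.187.255) does not contain 125.110.178.170
  125.106.128.0/17 (125.106.128.0 - 125.106.255.255) does not contain 125.110.178.170
  125.108.0.0/16 (125.108.0.0 - 125.108.255.255) does not contain 125.110.178.170
Longest matching prefix is /15 -> interface em9.

em9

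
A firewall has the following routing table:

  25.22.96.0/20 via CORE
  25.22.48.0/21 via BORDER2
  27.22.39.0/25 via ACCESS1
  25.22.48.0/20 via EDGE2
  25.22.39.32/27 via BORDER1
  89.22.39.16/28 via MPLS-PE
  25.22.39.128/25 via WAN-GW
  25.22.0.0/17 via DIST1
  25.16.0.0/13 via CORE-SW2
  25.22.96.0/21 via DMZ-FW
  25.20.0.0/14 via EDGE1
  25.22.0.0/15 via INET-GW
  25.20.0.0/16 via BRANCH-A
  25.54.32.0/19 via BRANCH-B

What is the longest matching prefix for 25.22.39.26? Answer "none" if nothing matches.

Entries matching 25.22.39.26:
  25.16.0.0/13 (25.16.0.0 - 25.23.255.255)
  25.20.0.0/14 (25.20.0.0 - 25.23.255.255)
  25.22.0.0/15 (25.22.0.0 - 25.23.255.255)
  25.22.0.0/17 (25.22.0.0 - 25.22.127.255)
Most specific is 25.22.0.0/17.

25.22.0.0/17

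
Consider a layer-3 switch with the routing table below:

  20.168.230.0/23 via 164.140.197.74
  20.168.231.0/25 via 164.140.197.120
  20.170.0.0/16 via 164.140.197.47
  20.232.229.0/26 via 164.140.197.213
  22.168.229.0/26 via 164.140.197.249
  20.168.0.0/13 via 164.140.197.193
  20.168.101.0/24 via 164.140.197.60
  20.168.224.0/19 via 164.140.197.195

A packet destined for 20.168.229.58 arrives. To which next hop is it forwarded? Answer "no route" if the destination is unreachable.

164.140.197.195

Routes whose prefix contains 20.168.229.58:
  20.168.0.0/13 (20.168.0.0 - 20.175.255.255) -> 164.140.197.193
  20.168.224.0/19 (20.168.224.0 - 20.168.255.255) -> 164.140.197.195
More-specific entries that do NOT match:
  20.232.229.0/26 (20.232.229.0 - 20.232.229.63) does not contain 20.168.229.58
  22.168.229.0/26 (22.168.229.0 - 22.168.229.63) does not contain 20.168.229.58
  20.168.231.0/25 (20.168.231.0 - 20.168.231.127) does not contain 20.168.229.58
  20.168.101.0/24 (20.168.101.0 - 20.168.101.255) does not contain 20.168.229.58
  20.168.230.0/23 (20.168.230.0 - 20.168.231.255) does not contain 20.168.229.58
Longest matching prefix is /19 -> next hop 164.140.197.195.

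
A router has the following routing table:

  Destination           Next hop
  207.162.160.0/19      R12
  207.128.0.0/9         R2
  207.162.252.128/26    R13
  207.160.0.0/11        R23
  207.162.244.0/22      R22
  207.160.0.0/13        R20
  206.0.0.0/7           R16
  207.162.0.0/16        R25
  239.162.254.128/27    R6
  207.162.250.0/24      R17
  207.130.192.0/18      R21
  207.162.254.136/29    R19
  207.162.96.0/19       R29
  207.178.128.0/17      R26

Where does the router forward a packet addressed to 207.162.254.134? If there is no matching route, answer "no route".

Routes whose prefix contains 207.162.254.134:
  206.0.0.0/7 (206.0.0.0 - 207.255.255.255) -> R16
  207.128.0.0/9 (207.128.0.0 - 207.255.255.255) -> R2
  207.160.0.0/11 (207.160.0.0 - 207.191.255.255) -> R23
  207.160.0.0/13 (207.160.0.0 - 207.167.255.255) -> R20
  207.162.0.0/16 (207.162.0.0 - 207.162.255.255) -> R25
More-specific entries that do NOT match:
  207.162.254.136/29 (207.162.254.136 - 207.162.254.143) does not contain 207.162.254.134
  239.162.254.128/27 (239.162.254.128 - 239.162.254.159) does not contain 207.162.254.134
  207.162.252.128/26 (207.162.252.128 - 207.162.252.191) does not contain 207.162.254.134
  207.162.250.0/24 (207.162.250.0 - 207.162.250.255) does not contain 207.162.254.134
  207.162.244.0/22 (207.162.244.0 - 207.162.247.255) does not contain 207.162.254.134
  207.162.160.0/19 (207.162.160.0 - 207.162.191.255) does not contain 207.162.254.134
  207.162.96.0/19 (207.162.96.0 - 207.162.127.255) does not contain 207.162.254.134
  207.130.192.0/18 (207.130.192.0 - 207.130.255.255) does not contain 207.162.254.134
  207.178.128.0/17 (207.178.128.0 - 207.178.255.255) does not contain 207.162.254.134
Longest matching prefix is /16 -> next hop R25.

R25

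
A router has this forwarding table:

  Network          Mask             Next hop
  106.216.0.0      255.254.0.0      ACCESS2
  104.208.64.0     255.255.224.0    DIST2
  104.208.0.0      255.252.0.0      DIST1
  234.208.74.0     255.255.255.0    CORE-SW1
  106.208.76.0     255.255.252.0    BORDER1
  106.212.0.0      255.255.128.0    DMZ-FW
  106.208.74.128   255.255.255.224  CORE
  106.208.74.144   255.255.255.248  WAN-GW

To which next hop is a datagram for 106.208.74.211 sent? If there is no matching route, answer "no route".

no route

No entry's prefix contains 106.208.74.211; there is no default route.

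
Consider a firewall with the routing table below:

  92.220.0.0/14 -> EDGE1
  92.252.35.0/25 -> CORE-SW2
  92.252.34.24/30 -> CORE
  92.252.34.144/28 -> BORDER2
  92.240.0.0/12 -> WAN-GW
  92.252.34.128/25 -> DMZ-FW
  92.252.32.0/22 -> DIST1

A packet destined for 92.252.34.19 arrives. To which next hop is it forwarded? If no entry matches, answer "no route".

Routes whose prefix contains 92.252.34.19:
  92.240.0.0/12 (92.240.0.0 - 92.255.255.255) -> WAN-GW
  92.252.32.0/22 (92.252.32.0 - 92.252.35.255) -> DIST1
More-specific entries that do NOT match:
  92.252.34.24/30 (92.252.34.24 - 92.252.34.27) does not contain 92.252.34.19
  92.252.34.144/28 (92.252.34.144 - 92.252.34.159) does not contain 92.252.34.19
  92.252.35.0/25 (92.252.35.0 - 92.252.35.127) does not contain 92.252.34.19
  92.252.34.128/25 (92.252.34.128 - 92.252.34.255) does not contain 92.252.34.19
Longest matching prefix is /22 -> next hop DIST1.

DIST1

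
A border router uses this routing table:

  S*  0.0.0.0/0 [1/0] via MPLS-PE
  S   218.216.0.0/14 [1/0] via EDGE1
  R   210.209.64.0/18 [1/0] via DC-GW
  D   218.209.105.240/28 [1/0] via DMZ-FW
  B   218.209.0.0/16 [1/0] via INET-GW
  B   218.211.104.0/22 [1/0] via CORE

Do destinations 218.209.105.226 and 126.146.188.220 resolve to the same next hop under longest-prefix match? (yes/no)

218.209.105.226: longest match 218.209.0.0/16 -> INET-GW
126.146.188.220: longest match 0.0.0.0/0 -> MPLS-PE

no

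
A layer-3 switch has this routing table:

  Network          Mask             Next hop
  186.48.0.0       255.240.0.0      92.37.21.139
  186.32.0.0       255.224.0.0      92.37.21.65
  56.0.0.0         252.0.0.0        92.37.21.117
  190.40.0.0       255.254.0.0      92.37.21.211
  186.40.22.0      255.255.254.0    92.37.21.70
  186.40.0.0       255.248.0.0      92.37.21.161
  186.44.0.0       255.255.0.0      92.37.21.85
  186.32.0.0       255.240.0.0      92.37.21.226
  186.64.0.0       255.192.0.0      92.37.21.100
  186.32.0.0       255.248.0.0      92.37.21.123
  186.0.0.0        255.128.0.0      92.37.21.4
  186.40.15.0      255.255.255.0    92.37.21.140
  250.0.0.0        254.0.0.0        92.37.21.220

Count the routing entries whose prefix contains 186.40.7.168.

Prefixes containing 186.40.7.168:
  186.0.0.0/9 (186.0.0.0 - 186.127.255.255)
  186.32.0.0/11 (186.32.0.0 - 186.63.255.255)
  186.32.0.0/12 (186.32.0.0 - 186.47.255.255)
  186.40.0.0/13 (186.40.0.0 - 186.47.255.255)
Total matching entries: 4.

4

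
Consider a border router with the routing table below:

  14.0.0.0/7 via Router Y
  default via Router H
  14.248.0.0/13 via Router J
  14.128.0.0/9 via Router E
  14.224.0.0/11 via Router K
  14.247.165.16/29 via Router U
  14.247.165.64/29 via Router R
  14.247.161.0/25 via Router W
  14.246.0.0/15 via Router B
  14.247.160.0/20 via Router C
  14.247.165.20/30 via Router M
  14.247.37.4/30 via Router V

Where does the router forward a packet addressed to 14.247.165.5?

Router C

Routes whose prefix contains 14.247.165.5:
  0.0.0.0/0 (default, matches everything) -> Router H
  14.0.0.0/7 (14.0.0.0 - 15.255.255.255) -> Router Y
  14.128.0.0/9 (14.128.0.0 - 14.255.255.255) -> Router E
  14.224.0.0/11 (14.224.0.0 - 14.255.255.255) -> Router K
  14.246.0.0/15 (14.246.0.0 - 14.247.255.255) -> Router B
  14.247.160.0/20 (14.247.160.0 - 14.247.175.255) -> Router C
More-specific entries that do NOT match:
  14.247.165.20/30 (14.247.165.20 - 14.247.165.23) does not contain 14.247.165.5
  14.247.37.4/30 (14.247.37.4 - 14.247.37.7) does not contain 14.247.165.5
  14.247.165.16/29 (14.247.165.16 - 14.247.165.23) does not contain 14.247.165.5
  14.247.165.64/29 (14.247.165.64 - 14.247.165.71) does not contain 14.247.165.5
  14.247.161.0/25 (14.247.161.0 - 14.247.161.127) does not contain 14.247.165.5
Longest matching prefix is /20 -> next hop Router C.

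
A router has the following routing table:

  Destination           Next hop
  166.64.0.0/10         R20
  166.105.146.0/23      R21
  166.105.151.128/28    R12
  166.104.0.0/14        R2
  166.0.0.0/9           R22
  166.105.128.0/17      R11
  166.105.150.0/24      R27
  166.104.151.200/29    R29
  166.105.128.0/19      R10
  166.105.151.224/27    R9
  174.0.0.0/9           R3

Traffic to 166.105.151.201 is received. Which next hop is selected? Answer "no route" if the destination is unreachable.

Routes whose prefix contains 166.105.151.201:
  166.0.0.0/9 (166.0.0.0 - 166.127.255.255) -> R22
  166.64.0.0/10 (166.64.0.0 - 166.127.255.255) -> R20
  166.104.0.0/14 (166.104.0.0 - 166.107.255.255) -> R2
  166.105.128.0/17 (166.105.128.0 - 166.105.255.255) -> R11
  166.105.128.0/19 (166.105.128.0 - 166.105.159.255) -> R10
More-specific entries that do NOT match:
  166.104.151.200/29 (166.104.151.200 - 166.104.151.207) does not contain 166.105.151.201
  166.105.151.128/28 (166.105.151.128 - 166.105.151.143) does not contain 166.105.151.201
  166.105.151.224/27 (166.105.151.224 - 166.105.151.255) does not contain 166.105.151.201
  166.105.150.0/24 (166.105.150.0 - 166.105.150.255) does not contain 166.105.151.201
  166.105.146.0/23 (166.105.146.0 - 166.105.147.255) does not contain 166.105.151.201
Longest matching prefix is /19 -> next hop R10.

R10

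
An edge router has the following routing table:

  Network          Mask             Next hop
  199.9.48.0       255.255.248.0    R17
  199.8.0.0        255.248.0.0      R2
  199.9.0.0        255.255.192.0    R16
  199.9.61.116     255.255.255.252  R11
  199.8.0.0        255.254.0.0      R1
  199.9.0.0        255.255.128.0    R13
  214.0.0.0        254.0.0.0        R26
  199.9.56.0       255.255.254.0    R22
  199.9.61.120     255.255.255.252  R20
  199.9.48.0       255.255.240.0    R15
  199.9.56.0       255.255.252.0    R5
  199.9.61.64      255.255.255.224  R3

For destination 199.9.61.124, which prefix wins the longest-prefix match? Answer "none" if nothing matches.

199.9.48.0/20

Entries matching 199.9.61.124:
  199.8.0.0/13 (199.8.0.0 - 199.15.255.255)
  199.8.0.0/15 (199.8.0.0 - 199.9.255.255)
  199.9.0.0/17 (199.9.0.0 - 199.9.127.255)
  199.9.0.0/18 (199.9.0.0 - 199.9.63.255)
  199.9.48.0/20 (199.9.48.0 - 199.9.63.255)
Most specific is 199.9.48.0/20.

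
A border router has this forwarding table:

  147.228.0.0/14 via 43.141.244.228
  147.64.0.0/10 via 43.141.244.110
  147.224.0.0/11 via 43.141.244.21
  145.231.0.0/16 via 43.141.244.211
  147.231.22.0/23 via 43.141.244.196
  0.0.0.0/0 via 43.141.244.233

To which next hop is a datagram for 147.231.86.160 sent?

43.141.244.228

Routes whose prefix contains 147.231.86.160:
  0.0.0.0/0 (default, matches everything) -> 43.141.244.233
  147.224.0.0/11 (147.224.0.0 - 147.255.255.255) -> 43.141.244.21
  147.228.0.0/14 (147.228.0.0 - 147.231.255.255) -> 43.141.244.228
More-specific entries that do NOT match:
  147.231.22.0/23 (147.231.22.0 - 147.231.23.255) does not contain 147.231.86.160
  145.231.0.0/16 (145.231.0.0 - 145.231.255.255) does not contain 147.231.86.160
Longest matching prefix is /14 -> next hop 43.141.244.228.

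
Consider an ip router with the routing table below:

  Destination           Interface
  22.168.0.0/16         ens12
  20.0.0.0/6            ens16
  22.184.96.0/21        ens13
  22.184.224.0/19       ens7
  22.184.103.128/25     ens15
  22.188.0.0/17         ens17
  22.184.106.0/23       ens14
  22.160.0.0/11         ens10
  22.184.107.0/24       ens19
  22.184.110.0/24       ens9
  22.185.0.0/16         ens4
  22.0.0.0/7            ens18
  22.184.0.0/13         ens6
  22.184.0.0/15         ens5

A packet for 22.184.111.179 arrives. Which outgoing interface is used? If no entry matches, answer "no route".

ens5

Routes whose prefix contains 22.184.111.179:
  20.0.0.0/6 (20.0.0.0 - 23.255.255.255) -> ens16
  22.0.0.0/7 (22.0.0.0 - 23.255.255.255) -> ens18
  22.160.0.0/11 (22.160.0.0 - 22.191.255.255) -> ens10
  22.184.0.0/13 (22.184.0.0 - 22.191.255.255) -> ens6
  22.184.0.0/15 (22.184.0.0 - 22.185.255.255) -> ens5
More-specific entries that do NOT match:
  22.184.103.128/25 (22.184.103.128 - 22.184.103.255) does not contain 22.184.111.179
  22.184.107.0/24 (22.184.107.0 - 22.184.107.255) does not contain 22.184.111.179
  22.184.110.0/24 (22.184.110.0 - 22.184.110.255) does not contain 22.184.111.179
  22.184.106.0/23 (22.184.106.0 - 22.184.107.255) does not contain 22.184.111.179
  22.184.96.0/21 (22.184.96.0 - 22.184.103.255) does not contain 22.184.111.179
  22.184.224.0/19 (22.184.224.0 - 22.184.255.255) does not contain 22.184.111.179
  22.188.0.0/17 (22.188.0.0 - 22.188.127.255) does not contain 22.184.111.179
  22.168.0.0/16 (22.168.0.0 - 22.168.255.255) does not contain 22.184.111.179
  22.185.0.0/16 (22.185.0.0 - 22.185.255.255) does not contain 22.184.111.179
Longest matching prefix is /15 -> interface ens5.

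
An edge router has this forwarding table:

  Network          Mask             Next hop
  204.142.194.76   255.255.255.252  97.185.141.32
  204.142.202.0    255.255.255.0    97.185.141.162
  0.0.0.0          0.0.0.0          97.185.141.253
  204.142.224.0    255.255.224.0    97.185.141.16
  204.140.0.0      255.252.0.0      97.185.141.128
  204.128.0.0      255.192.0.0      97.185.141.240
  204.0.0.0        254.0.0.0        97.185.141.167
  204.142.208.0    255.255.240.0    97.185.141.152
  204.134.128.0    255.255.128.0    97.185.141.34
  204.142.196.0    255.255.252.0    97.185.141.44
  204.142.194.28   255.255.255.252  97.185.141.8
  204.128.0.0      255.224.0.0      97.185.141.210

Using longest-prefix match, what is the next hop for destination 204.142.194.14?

97.185.141.128

Routes whose prefix contains 204.142.194.14:
  0.0.0.0/0 (default, matches everything) -> 97.185.141.253
  204.0.0.0/7 (204.0.0.0 - 205.255.255.255) -> 97.185.141.167
  204.128.0.0/10 (204.128.0.0 - 204.191.255.255) -> 97.185.141.240
  204.128.0.0/11 (204.128.0.0 - 204.159.255.255) -> 97.185.141.210
  204.140.0.0/14 (204.140.0.0 - 204.143.255.255) -> 97.185.141.128
More-specific entries that do NOT match:
  204.142.194.76/30 (204.142.194.76 - 204.142.194.79) does not contain 204.142.194.14
  204.142.194.28/30 (204.142.194.28 - 204.142.194.31) does not contain 204.142.194.14
  204.142.202.0/24 (204.142.202.0 - 204.142.202.255) does not contain 204.142.194.14
  204.142.196.0/22 (204.142.196.0 - 204.142.199.255) does not contain 204.142.194.14
  204.142.208.0/20 (204.142.208.0 - 204.142.223.255) does not contain 204.142.194.14
  204.142.224.0/19 (204.142.224.0 - 204.142.255.255) does not contain 204.142.194.14
  204.134.128.0/17 (204.134.128.0 - 204.134.255.255) does not contain 204.142.194.14
Longest matching prefix is /14 -> next hop 97.185.141.128.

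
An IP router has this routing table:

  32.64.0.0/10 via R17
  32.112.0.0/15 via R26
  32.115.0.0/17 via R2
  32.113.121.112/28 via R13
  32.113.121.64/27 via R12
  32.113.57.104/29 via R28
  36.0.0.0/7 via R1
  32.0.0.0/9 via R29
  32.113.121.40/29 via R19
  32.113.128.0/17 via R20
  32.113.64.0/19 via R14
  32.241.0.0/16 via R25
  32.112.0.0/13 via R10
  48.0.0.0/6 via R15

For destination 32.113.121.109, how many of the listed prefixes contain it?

4

Prefixes containing 32.113.121.109:
  32.0.0.0/9 (32.0.0.0 - 32.127.255.255)
  32.64.0.0/10 (32.64.0.0 - 32.127.255.255)
  32.112.0.0/13 (32.112.0.0 - 32.119.255.255)
  32.112.0.0/15 (32.112.0.0 - 32.113.255.255)
Total matching entries: 4.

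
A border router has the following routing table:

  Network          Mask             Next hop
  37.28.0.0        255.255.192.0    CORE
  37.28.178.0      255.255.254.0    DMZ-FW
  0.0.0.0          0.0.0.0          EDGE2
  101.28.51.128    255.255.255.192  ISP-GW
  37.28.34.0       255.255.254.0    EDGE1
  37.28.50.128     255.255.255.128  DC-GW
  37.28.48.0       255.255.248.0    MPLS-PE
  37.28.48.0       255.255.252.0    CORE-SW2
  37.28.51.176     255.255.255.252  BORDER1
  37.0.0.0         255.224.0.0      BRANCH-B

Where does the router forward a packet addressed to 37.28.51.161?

Routes whose prefix contains 37.28.51.161:
  0.0.0.0/0 (default, matches everything) -> EDGE2
  37.0.0.0/11 (37.0.0.0 - 37.31.255.255) -> BRANCH-B
  37.28.0.0/18 (37.28.0.0 - 37.28.63.255) -> CORE
  37.28.48.0/21 (37.28.48.0 - 37.28.55.255) -> MPLS-PE
  37.28.48.0/22 (37.28.48.0 - 37.28.51.255) -> CORE-SW2
More-specific entries that do NOT match:
  37.28.51.176/30 (37.28.51.176 - 37.28.51.179) does not contain 37.28.51.161
  101.28.51.128/26 (101.28.51.128 - 101.28.51.191) does not contain 37.28.51.161
  37.28.50.128/25 (37.28.50.128 - 37.28.50.255) does not contain 37.28.51.161
  37.28.178.0/23 (37.28.178.0 - 37.28.179.255) does not contain 37.28.51.161
  37.28.34.0/23 (37.28.34.0 - 37.28.35.255) does not contain 37.28.51.161
Longest matching prefix is /22 -> next hop CORE-SW2.

CORE-SW2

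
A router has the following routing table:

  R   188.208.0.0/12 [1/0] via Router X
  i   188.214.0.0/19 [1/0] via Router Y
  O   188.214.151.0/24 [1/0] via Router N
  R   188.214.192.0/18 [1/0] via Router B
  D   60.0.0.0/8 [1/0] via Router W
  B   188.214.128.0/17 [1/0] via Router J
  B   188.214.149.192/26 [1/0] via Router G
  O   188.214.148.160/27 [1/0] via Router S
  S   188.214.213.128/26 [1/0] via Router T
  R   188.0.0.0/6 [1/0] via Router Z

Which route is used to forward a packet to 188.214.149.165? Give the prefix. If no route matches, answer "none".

Entries matching 188.214.149.165:
  188.0.0.0/6 (188.0.0.0 - 191.255.255.255)
  188.208.0.0/12 (188.208.0.0 - 188.223.255.255)
  188.214.128.0/17 (188.214.128.0 - 188.214.255.255)
Most specific is 188.214.128.0/17.

188.214.128.0/17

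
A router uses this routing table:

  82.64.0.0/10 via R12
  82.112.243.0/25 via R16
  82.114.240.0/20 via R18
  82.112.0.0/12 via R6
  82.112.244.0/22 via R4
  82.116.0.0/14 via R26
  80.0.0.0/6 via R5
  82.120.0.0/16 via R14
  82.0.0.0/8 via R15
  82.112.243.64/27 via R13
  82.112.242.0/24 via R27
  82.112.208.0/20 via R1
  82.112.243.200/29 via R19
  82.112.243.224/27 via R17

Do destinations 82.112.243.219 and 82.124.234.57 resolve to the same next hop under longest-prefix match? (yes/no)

82.112.243.219: longest match 82.112.0.0/12 -> R6
82.124.234.57: longest match 82.112.0.0/12 -> R6

yes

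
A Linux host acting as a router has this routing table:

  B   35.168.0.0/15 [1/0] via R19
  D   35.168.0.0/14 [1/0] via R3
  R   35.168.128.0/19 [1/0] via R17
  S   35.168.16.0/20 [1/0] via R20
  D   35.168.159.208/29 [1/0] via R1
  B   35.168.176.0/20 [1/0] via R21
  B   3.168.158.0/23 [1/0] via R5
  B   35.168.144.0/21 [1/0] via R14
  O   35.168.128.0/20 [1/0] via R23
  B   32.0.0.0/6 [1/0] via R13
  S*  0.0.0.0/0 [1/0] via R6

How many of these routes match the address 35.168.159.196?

Prefixes containing 35.168.159.196:
  0.0.0.0/0 (default, matches everything)
  32.0.0.0/6 (32.0.0.0 - 35.255.255.255)
  35.168.0.0/14 (35.168.0.0 - 35.171.255.255)
  35.168.0.0/15 (35.168.0.0 - 35.169.255.255)
  35.168.128.0/19 (35.168.128.0 - 35.168.159.255)
Total matching entries: 5.

5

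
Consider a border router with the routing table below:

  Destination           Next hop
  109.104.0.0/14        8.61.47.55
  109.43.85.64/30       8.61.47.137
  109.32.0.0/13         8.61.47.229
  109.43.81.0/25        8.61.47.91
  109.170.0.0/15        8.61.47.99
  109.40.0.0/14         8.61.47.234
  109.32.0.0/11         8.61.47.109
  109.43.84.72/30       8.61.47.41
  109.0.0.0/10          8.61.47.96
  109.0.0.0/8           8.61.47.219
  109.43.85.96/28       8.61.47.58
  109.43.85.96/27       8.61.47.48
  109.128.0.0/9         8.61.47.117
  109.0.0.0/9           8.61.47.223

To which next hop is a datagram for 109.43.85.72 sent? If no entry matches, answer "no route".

8.61.47.234

Routes whose prefix contains 109.43.85.72:
  109.0.0.0/8 (109.0.0.0 - 109.255.255.255) -> 8.61.47.219
  109.0.0.0/9 (109.0.0.0 - 109.127.255.255) -> 8.61.47.223
  109.0.0.0/10 (109.0.0.0 - 109.63.255.255) -> 8.61.47.96
  109.32.0.0/11 (109.32.0.0 - 109.63.255.255) -> 8.61.47.109
  109.40.0.0/14 (109.40.0.0 - 109.43.255.255) -> 8.61.47.234
More-specific entries that do NOT match:
  109.43.85.64/30 (109.43.85.64 - 109.43.85.67) does not contain 109.43.85.72
  109.43.84.72/30 (109.43.84.72 - 109.43.84.75) does not contain 109.43.85.72
  109.43.85.96/28 (109.43.85.96 - 109.43.85.111) does not contain 109.43.85.72
  109.43.85.96/27 (109.43.85.96 - 109.43.85.127) does not contain 109.43.85.72
  109.43.81.0/25 (109.43.81.0 - 109.43.81.127) does not contain 109.43.85.72
  109.170.0.0/15 (109.170.0.0 - 109.171.255.255) does not contain 109.43.85.72
Longest matching prefix is /14 -> next hop 8.61.47.234.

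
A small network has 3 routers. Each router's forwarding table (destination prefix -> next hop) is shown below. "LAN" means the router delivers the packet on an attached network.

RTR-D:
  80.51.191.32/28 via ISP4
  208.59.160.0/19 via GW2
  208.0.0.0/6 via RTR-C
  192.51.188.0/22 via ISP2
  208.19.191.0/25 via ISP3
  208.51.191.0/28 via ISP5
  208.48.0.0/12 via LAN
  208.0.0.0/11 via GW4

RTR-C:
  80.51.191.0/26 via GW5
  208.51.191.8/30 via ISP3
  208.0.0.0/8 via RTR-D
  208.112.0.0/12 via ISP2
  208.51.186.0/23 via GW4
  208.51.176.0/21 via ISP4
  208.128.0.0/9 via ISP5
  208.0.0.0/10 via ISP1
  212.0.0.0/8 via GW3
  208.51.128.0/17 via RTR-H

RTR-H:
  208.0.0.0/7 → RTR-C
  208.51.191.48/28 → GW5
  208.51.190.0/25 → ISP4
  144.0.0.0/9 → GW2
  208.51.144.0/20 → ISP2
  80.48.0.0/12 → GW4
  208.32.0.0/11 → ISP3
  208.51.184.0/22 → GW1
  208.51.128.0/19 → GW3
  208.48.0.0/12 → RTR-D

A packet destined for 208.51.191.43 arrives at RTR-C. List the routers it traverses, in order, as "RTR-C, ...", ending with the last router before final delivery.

RTR-C, RTR-H, RTR-D

At RTR-C: longest match for 208.51.191.43 is 208.51.128.0/17 -> RTR-H
At RTR-H: longest match for 208.51.191.43 is 208.48.0.0/12 -> RTR-D
At RTR-D: longest match for 208.51.191.43 is 208.48.0.0/12 -> LAN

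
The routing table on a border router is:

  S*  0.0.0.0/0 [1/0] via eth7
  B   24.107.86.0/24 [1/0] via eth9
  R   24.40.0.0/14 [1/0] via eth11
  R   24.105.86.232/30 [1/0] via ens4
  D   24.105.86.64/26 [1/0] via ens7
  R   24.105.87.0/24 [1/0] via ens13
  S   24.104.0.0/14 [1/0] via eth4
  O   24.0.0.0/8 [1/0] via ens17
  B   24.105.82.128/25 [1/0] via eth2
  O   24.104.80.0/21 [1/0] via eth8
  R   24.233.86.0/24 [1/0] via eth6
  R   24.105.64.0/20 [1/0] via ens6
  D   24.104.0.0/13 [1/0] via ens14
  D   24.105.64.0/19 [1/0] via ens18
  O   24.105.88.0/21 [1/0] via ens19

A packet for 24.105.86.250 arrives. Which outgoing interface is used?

Routes whose prefix contains 24.105.86.250:
  0.0.0.0/0 (default, matches everything) -> eth7
  24.0.0.0/8 (24.0.0.0 - 24.255.255.255) -> ens17
  24.104.0.0/13 (24.104.0.0 - 24.111.255.255) -> ens14
  24.104.0.0/14 (24.104.0.0 - 24.107.255.255) -> eth4
  24.105.64.0/19 (24.105.64.0 - 24.105.95.255) -> ens18
More-specific entries that do NOT match:
  24.105.86.232/30 (24.105.86.232 - 24.105.86.235) does not contain 24.105.86.250
  24.105.86.64/26 (24.105.86.64 - 24.105.86.127) does not contain 24.105.86.250
  24.105.82.128/25 (24.105.82.128 - 24.105.82.255) does not contain 24.105.86.250
  24.107.86.0/24 (24.107.86.0 - 24.107.86.255) does not contain 24.105.86.250
  24.105.87.0/24 (24.105.87.0 - 24.105.87.255) does not contain 24.105.86.250
  24.233.86.0/24 (24.233.86.0 - 24.233.86.255) does not contain 24.105.86.250
  24.104.80.0/21 (24.104.80.0 - 24.104.87.255) does not contain 24.105.86.250
  24.105.88.0/21 (24.105.88.0 - 24.105.95.255) does not contain 24.105.86.250
  24.105.64.0/20 (24.105.64.0 - 24.105.79.255) does not contain 24.105.86.250
Longest matching prefix is /19 -> interface ens18.

ens18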